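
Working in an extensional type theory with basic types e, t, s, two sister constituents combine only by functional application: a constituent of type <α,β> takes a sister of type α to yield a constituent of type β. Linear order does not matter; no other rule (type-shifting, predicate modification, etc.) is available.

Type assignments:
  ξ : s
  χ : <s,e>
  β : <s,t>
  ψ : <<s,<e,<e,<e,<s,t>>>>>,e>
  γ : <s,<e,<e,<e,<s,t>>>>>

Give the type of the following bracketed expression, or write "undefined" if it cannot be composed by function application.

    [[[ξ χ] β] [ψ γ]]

undefined

[ξ χ] — χ of type <s,e> combines with ξ of type s: type e.
At [[ξ χ] β]: neither e nor <s,t> can take the other as argument; the node is ill-typed.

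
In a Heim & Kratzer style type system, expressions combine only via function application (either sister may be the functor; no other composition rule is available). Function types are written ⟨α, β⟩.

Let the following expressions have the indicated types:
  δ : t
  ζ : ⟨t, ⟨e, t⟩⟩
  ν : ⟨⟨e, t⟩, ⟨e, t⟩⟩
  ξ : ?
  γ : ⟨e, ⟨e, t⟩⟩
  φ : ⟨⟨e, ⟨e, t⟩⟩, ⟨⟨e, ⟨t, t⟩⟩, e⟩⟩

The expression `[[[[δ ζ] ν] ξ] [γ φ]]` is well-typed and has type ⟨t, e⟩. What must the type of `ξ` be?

[[[[δ ζ] ν] ξ] [γ φ]] is required to be ⟨t, e⟩. [γ φ] : ⟨⟨e, ⟨t, t⟩⟩, e⟩ cannot yield ⟨t, e⟩ as functor, so [[[δ ζ] ν] ξ] : ⟨⟨⟨e, ⟨t, t⟩⟩, e⟩, ⟨t, e⟩⟩.
[[[δ ζ] ν] ξ] is required to be ⟨⟨⟨e, ⟨t, t⟩⟩, e⟩, ⟨t, e⟩⟩. [[δ ζ] ν] : ⟨e, t⟩ cannot yield ⟨⟨⟨e, ⟨t, t⟩⟩, e⟩, ⟨t, e⟩⟩ as functor, so ξ : ⟨⟨e, t⟩, ⟨⟨⟨e, ⟨t, t⟩⟩, e⟩, ⟨t, e⟩⟩⟩.

⟨⟨e, t⟩, ⟨⟨⟨e, ⟨t, t⟩⟩, e⟩, ⟨t, e⟩⟩⟩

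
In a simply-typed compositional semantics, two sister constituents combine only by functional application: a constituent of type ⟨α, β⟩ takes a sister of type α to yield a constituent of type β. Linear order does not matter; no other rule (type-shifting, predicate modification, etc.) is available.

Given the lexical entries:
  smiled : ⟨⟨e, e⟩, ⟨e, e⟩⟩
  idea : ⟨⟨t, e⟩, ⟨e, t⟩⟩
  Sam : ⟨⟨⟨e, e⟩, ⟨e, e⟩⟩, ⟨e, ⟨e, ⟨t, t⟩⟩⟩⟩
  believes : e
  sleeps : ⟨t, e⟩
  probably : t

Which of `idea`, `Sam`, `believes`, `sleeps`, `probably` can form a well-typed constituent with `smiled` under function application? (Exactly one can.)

Sam

idea : ⟨⟨t, e⟩, ⟨e, t⟩⟩ — neither side's domain matches the other.
Sam — combines: Sam : ⟨⟨⟨e, e⟩, ⟨e, e⟩⟩, ⟨e, ⟨e, ⟨t, t⟩⟩⟩⟩ takes smiled : ⟨⟨e, e⟩, ⟨e, e⟩⟩ as argument, giving ⟨e, ⟨e, ⟨t, t⟩⟩⟩.
believes : e — neither side's domain matches the other.
sleeps : ⟨t, e⟩ — neither side's domain matches the other.
probably : t — neither side's domain matches the other.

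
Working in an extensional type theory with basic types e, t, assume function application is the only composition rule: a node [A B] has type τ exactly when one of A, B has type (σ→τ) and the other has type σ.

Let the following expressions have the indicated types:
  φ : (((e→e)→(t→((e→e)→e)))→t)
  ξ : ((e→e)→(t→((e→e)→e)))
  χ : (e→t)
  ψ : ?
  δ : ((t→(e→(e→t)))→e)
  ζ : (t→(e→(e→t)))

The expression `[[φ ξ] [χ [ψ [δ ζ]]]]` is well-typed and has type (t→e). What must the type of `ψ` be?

(e→((e→t)→(t→(t→e))))

[[φ ξ] [χ [ψ [δ ζ]]]] is required to be (t→e). [φ ξ] : t cannot yield (t→e) as functor, so [χ [ψ [δ ζ]]] : (t→(t→e)).
[χ [ψ [δ ζ]]] is required to be (t→(t→e)). χ : (e→t) cannot yield (t→(t→e)) as functor, so [ψ [δ ζ]] : ((e→t)→(t→(t→e))).
[ψ [δ ζ]] is required to be ((e→t)→(t→(t→e))). [δ ζ] : e cannot yield ((e→t)→(t→(t→e))) as functor, so ψ : (e→((e→t)→(t→(t→e)))).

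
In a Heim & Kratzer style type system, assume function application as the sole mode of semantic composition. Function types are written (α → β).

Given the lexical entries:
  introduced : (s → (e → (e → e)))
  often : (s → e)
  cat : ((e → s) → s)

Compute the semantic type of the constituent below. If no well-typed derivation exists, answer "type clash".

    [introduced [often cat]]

type clash

[often cat]: (s → e) with ((e → s) → s) — neither is a function whose domain matches the other; composition fails here.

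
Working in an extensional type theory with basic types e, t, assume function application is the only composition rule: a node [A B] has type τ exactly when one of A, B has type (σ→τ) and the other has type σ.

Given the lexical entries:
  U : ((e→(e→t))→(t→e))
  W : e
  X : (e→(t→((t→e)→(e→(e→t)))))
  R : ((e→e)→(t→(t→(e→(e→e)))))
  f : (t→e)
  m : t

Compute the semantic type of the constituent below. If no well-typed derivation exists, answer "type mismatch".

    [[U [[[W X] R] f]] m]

type mismatch

[W X]: (e→(t→((t→e)→(e→(e→t))))) applied to e yields (t→((t→e)→(e→(e→t)))).
[[W X] R]: (t→((t→e)→(e→(e→t)))) and ((e→e)→(t→(t→(e→(e→e))))) cannot combine by function application — type clash.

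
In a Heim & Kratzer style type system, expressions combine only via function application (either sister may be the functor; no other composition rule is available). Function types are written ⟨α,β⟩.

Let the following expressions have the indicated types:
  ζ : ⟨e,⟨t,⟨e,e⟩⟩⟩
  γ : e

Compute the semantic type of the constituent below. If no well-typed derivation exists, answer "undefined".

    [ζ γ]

⟨t,⟨e,e⟩⟩

[ζ γ] — ζ of type ⟨e,⟨t,⟨e,e⟩⟩⟩ combines with γ of type e: type ⟨t,⟨e,e⟩⟩.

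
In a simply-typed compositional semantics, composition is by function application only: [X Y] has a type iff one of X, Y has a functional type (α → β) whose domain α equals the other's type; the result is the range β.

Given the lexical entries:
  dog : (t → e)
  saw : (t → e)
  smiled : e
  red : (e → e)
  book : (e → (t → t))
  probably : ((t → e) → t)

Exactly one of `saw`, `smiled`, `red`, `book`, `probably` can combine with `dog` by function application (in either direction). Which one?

saw : (t → e) — neither side's domain matches the other.
smiled : e — neither side's domain matches the other.
red : (e → e) — neither side's domain matches the other.
book : (e → (t → t)) — neither side's domain matches the other.
probably — combines: probably : ((t → e) → t) takes dog : (t → e) as argument, giving t.

probably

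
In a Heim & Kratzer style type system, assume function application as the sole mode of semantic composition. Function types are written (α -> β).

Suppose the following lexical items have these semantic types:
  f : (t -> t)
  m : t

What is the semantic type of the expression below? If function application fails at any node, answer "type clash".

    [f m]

[f m]: functor f : (t -> t), argument m : t; result t.

t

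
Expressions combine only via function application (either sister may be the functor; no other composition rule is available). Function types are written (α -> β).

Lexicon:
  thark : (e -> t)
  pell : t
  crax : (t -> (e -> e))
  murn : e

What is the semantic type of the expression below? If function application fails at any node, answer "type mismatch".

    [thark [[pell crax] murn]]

t

[pell crax]: crax is (t -> (e -> e)), pell is t; result (e -> e).
[[pell crax] murn]: [pell crax] is (e -> e), murn is e; result e.
[thark [[pell crax] murn]]: thark is (e -> t), [[pell crax] murn] is e; result t.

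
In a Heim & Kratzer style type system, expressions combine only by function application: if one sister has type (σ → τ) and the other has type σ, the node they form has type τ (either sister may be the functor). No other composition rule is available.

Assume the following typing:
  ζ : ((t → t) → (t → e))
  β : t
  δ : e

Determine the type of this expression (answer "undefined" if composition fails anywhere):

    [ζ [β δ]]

At [β δ]: neither t nor e can take the other as argument; the node is ill-typed.

undefined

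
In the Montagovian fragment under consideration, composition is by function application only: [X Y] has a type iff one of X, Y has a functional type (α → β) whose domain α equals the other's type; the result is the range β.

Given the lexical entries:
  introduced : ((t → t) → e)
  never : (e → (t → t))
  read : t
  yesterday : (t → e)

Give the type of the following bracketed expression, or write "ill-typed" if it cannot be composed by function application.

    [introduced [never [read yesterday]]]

e

[read yesterday]: yesterday is (t → e), read is t; result e.
[never [read yesterday]]: never is (e → (t → t)), [read yesterday] is e; result (t → t).
[introduced [never [read yesterday]]]: introduced is ((t → t) → e), [never [read yesterday]] is (t → t); result e.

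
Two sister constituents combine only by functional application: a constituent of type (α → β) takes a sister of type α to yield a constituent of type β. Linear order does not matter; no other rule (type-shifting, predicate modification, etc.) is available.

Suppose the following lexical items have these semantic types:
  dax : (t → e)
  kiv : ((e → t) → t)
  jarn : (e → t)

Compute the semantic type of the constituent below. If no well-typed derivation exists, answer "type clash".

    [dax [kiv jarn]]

e

[kiv jarn] — kiv of type ((e → t) → t) combines with jarn of type (e → t): type t.
[dax [kiv jarn]] — dax of type (t → e) combines with [kiv jarn] of type t: type e.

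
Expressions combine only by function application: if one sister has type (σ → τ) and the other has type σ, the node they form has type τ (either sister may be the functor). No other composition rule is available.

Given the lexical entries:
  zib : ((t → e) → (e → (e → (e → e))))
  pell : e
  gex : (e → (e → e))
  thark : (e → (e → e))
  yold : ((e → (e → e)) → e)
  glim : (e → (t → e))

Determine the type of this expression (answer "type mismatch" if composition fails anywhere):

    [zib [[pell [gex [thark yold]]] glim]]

[thark yold] — yold of type ((e → (e → e)) → e) combines with thark of type (e → (e → e)): type e.
[gex [thark yold]] — gex of type (e → (e → e)) combines with [thark yold] of type e: type (e → e).
[pell [gex [thark yold]]] — [gex [thark yold]] of type (e → e) combines with pell of type e: type e.
[[pell [gex [thark yold]]] glim] — glim of type (e → (t → e)) combines with [pell [gex [thark yold]]] of type e: type (t → e).
[zib [[pell [gex [thark yold]]] glim]] — zib of type ((t → e) → (e → (e → (e → e)))) combines with [[pell [gex [thark yold]]] glim] of type (t → e): type (e → (e → (e → e))).

(e → (e → (e → e)))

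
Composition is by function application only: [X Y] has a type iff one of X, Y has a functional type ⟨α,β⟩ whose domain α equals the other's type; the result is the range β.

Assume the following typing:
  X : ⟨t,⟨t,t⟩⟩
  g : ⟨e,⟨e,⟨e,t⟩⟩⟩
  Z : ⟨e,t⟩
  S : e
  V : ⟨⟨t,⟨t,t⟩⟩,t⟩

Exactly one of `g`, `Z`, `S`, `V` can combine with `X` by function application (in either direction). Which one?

V

g : ⟨e,⟨e,⟨e,t⟩⟩⟩ — no; X wants t, and g wants e.
Z : ⟨e,t⟩ — no; X wants t, and Z wants e.
S : e — no; X wants t, and S wants nothing (atomic).
V — combines: V : ⟨⟨t,⟨t,t⟩⟩,t⟩ takes X : ⟨t,⟨t,t⟩⟩ as argument, giving t.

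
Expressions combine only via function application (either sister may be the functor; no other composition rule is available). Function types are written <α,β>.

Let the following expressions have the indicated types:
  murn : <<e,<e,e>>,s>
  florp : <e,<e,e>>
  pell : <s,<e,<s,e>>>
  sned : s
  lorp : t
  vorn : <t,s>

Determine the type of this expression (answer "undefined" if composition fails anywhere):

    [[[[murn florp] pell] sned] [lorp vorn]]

At [murn florp], murn : <<e,<e,e>>,s> takes florp : <e,<e,e>>, giving s.
At [[murn florp] pell], pell : <s,<e,<s,e>>> takes [murn florp] : s, giving <e,<s,e>>.
[[[murn florp] pell] sned]: <e,<s,e>> with s — neither is a function whose domain matches the other; composition fails here.

undefined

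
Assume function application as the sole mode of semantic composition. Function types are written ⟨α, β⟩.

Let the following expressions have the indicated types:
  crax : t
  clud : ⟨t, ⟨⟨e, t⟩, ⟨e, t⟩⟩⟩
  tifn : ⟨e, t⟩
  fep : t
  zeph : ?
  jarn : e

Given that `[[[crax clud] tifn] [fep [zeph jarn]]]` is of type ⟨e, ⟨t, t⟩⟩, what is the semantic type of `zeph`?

[[[crax clud] tifn] [fep [zeph jarn]]] must have type ⟨e, ⟨t, t⟩⟩. The sister [[crax clud] tifn] has type ⟨e, t⟩; that is not a function onto ⟨e, ⟨t, t⟩⟩, so [fep [zeph jarn]] must be the functor, of type ⟨⟨e, t⟩, ⟨e, ⟨t, t⟩⟩⟩.
[fep [zeph jarn]] must have type ⟨⟨e, t⟩, ⟨e, ⟨t, t⟩⟩⟩. The sister fep has type t; that is not a function onto ⟨⟨e, t⟩, ⟨e, ⟨t, t⟩⟩⟩, so [zeph jarn] must be the functor, of type ⟨t, ⟨⟨e, t⟩, ⟨e, ⟨t, t⟩⟩⟩⟩.
[zeph jarn] must have type ⟨t, ⟨⟨e, t⟩, ⟨e, ⟨t, t⟩⟩⟩⟩. The sister jarn has type e; that is not a function onto ⟨t, ⟨⟨e, t⟩, ⟨e, ⟨t, t⟩⟩⟩⟩, so zeph must be the functor, of type ⟨e, ⟨t, ⟨⟨e, t⟩, ⟨e, ⟨t, t⟩⟩⟩⟩⟩.

⟨e, ⟨t, ⟨⟨e, t⟩, ⟨e, ⟨t, t⟩⟩⟩⟩⟩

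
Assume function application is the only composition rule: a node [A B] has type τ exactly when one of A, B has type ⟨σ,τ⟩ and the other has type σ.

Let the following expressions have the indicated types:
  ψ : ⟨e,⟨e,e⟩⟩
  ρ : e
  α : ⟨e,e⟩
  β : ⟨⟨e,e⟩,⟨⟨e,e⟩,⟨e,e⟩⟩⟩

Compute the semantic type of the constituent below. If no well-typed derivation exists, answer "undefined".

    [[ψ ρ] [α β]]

⟨e,e⟩

[ψ ρ]: functor ψ : ⟨e,⟨e,e⟩⟩, argument ρ : e; result ⟨e,e⟩.
[α β]: functor β : ⟨⟨e,e⟩,⟨⟨e,e⟩,⟨e,e⟩⟩⟩, argument α : ⟨e,e⟩; result ⟨⟨e,e⟩,⟨e,e⟩⟩.
[[ψ ρ] [α β]]: functor [α β] : ⟨⟨e,e⟩,⟨e,e⟩⟩, argument [ψ ρ] : ⟨e,e⟩; result ⟨e,e⟩.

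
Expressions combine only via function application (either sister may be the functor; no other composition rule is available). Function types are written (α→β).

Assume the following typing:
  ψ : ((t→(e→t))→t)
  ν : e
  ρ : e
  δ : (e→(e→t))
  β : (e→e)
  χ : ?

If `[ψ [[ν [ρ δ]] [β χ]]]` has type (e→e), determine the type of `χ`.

[ψ [[ν [ρ δ]] [β χ]]] must have type (e→e). The sister ψ has type ((t→(e→t))→t); that is not a function onto (e→e), so [[ν [ρ δ]] [β χ]] must be the functor, of type (((t→(e→t))→t)→(e→e)).
[[ν [ρ δ]] [β χ]] must have type (((t→(e→t))→t)→(e→e)). The sister [ν [ρ δ]] has type t; that is not a function onto (((t→(e→t))→t)→(e→e)), so [β χ] must be the functor, of type (t→(((t→(e→t))→t)→(e→e))).
[β χ] must have type (t→(((t→(e→t))→t)→(e→e))). The sister β has type (e→e); that is not a function onto (t→(((t→(e→t))→t)→(e→e))), so χ must be the functor, of type ((e→e)→(t→(((t→(e→t))→t)→(e→e)))).

((e→e)→(t→(((t→(e→t))→t)→(e→e))))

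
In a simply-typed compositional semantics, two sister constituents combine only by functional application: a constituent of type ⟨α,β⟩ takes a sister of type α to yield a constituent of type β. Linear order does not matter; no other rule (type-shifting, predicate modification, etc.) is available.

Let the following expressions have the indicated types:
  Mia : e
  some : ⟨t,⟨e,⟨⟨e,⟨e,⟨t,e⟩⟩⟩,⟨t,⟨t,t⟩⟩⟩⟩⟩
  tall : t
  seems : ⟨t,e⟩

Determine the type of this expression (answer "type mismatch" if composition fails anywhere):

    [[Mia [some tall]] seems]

[some tall]: functor some : ⟨t,⟨e,⟨⟨e,⟨e,⟨t,e⟩⟩⟩,⟨t,⟨t,t⟩⟩⟩⟩⟩, argument tall : t; result ⟨e,⟨⟨e,⟨e,⟨t,e⟩⟩⟩,⟨t,⟨t,t⟩⟩⟩⟩.
[Mia [some tall]]: functor [some tall] : ⟨e,⟨⟨e,⟨e,⟨t,e⟩⟩⟩,⟨t,⟨t,t⟩⟩⟩⟩, argument Mia : e; result ⟨⟨e,⟨e,⟨t,e⟩⟩⟩,⟨t,⟨t,t⟩⟩⟩.
At [[Mia [some tall]] seems]: neither ⟨⟨e,⟨e,⟨t,e⟩⟩⟩,⟨t,⟨t,t⟩⟩⟩ nor ⟨t,e⟩ can take the other as argument; the node is ill-typed.

type mismatch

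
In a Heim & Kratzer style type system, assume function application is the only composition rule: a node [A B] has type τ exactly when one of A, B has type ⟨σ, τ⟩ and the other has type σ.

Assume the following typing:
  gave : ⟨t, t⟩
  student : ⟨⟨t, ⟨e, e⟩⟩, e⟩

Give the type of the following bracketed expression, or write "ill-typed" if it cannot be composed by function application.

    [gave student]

At [gave student]: neither ⟨t, t⟩ nor ⟨⟨t, ⟨e, e⟩⟩, e⟩ can take the other as argument; the node is ill-typed.

ill-typed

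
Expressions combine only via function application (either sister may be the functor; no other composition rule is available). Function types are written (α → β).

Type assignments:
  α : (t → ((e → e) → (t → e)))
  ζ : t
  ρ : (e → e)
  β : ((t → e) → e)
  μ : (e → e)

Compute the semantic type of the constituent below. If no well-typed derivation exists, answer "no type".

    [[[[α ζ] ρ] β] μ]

e

[α ζ]: (t → ((e → e) → (t → e))) applied to t yields ((e → e) → (t → e)).
[[α ζ] ρ]: ((e → e) → (t → e)) applied to (e → e) yields (t → e).
[[[α ζ] ρ] β]: ((t → e) → e) applied to (t → e) yields e.
[[[[α ζ] ρ] β] μ]: (e → e) applied to e yields e.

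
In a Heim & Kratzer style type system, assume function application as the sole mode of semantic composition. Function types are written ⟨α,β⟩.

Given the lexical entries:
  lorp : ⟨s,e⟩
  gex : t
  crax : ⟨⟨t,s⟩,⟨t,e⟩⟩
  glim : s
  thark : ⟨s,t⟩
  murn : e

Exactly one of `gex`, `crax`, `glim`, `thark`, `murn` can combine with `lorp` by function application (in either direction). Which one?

gex : t — lorp needs s; gex needs nothing (atomic); neither fits.
crax : ⟨⟨t,s⟩,⟨t,e⟩⟩ — lorp needs s; crax needs ⟨t,s⟩; neither fits.
glim — combines: lorp : ⟨s,e⟩ takes glim : s as argument, giving e.
thark : ⟨s,t⟩ — lorp needs s; thark needs s; neither fits.
murn : e — lorp needs s; murn needs nothing (atomic); neither fits.

glim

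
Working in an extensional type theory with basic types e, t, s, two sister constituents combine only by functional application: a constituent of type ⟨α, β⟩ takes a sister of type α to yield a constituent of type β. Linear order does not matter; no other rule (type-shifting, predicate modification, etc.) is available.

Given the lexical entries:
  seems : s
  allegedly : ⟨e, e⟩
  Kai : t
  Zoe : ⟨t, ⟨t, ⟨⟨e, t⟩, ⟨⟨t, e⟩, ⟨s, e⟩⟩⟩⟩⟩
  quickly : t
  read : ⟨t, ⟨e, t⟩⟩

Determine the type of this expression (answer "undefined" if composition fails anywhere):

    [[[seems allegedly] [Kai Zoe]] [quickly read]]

[seems allegedly]: s with ⟨e, e⟩ — neither is a function whose domain matches the other; composition fails here.

undefined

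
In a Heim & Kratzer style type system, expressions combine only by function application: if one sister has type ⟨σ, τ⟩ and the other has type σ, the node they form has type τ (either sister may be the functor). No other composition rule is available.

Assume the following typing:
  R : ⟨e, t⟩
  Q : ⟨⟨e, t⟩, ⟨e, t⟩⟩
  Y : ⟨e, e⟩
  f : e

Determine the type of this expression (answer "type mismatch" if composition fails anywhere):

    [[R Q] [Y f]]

[R Q]: functor Q : ⟨⟨e, t⟩, ⟨e, t⟩⟩, argument R : ⟨e, t⟩; result ⟨e, t⟩.
[Y f]: functor Y : ⟨e, e⟩, argument f : e; result e.
[[R Q] [Y f]]: functor [R Q] : ⟨e, t⟩, argument [Y f] : e; result t.

t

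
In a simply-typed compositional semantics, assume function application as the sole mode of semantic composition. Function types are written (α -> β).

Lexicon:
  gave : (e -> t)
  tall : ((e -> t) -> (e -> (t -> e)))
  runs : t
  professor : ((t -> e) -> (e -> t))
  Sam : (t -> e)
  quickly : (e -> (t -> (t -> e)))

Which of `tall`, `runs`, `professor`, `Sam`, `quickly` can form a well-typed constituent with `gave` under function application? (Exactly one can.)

tall

tall — combines: tall : ((e -> t) -> (e -> (t -> e))) takes gave : (e -> t) as argument, giving (e -> (t -> e)).
runs : t — neither side's domain matches the other.
professor : ((t -> e) -> (e -> t)) — neither side's domain matches the other.
Sam : (t -> e) — neither side's domain matches the other.
quickly : (e -> (t -> (t -> e))) — neither side's domain matches the other.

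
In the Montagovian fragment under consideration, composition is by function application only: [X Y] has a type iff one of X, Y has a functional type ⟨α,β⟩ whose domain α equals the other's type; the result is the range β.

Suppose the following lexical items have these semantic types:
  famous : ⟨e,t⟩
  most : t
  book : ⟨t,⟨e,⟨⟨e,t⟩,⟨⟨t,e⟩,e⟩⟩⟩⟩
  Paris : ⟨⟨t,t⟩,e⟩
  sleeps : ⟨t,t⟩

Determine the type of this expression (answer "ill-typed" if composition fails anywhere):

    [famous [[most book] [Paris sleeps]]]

[most book]: functor book : ⟨t,⟨e,⟨⟨e,t⟩,⟨⟨t,e⟩,e⟩⟩⟩⟩, argument most : t; result ⟨e,⟨⟨e,t⟩,⟨⟨t,e⟩,e⟩⟩⟩.
[Paris sleeps]: functor Paris : ⟨⟨t,t⟩,e⟩, argument sleeps : ⟨t,t⟩; result e.
[[most book] [Paris sleeps]]: functor [most book] : ⟨e,⟨⟨e,t⟩,⟨⟨t,e⟩,e⟩⟩⟩, argument [Paris sleeps] : e; result ⟨⟨e,t⟩,⟨⟨t,e⟩,e⟩⟩.
[famous [[most book] [Paris sleeps]]]: functor [[most book] [Paris sleeps]] : ⟨⟨e,t⟩,⟨⟨t,e⟩,e⟩⟩, argument famous : ⟨e,t⟩; result ⟨⟨t,e⟩,e⟩.

⟨⟨t,e⟩,e⟩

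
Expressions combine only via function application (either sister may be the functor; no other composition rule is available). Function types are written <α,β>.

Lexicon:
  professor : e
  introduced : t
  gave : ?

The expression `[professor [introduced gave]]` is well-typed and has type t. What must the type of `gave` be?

<t,<e,t>>

[professor [introduced gave]] is required to be t. professor : e cannot yield t as functor, so [introduced gave] : <e,t>.
[introduced gave] is required to be <e,t>. introduced : t cannot yield <e,t> as functor, so gave : <t,<e,t>>.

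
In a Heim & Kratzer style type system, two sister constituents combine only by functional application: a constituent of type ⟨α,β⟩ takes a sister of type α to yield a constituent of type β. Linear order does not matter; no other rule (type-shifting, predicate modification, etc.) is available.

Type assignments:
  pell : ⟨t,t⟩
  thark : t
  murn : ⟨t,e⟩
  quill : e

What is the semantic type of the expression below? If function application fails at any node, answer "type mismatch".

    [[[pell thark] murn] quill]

[pell thark]: functor pell : ⟨t,t⟩, argument thark : t; result t.
[[pell thark] murn]: functor murn : ⟨t,e⟩, argument [pell thark] : t; result e.
[[[pell thark] murn] quill]: e with e — neither is a function whose domain matches the other; composition fails here.

type mismatch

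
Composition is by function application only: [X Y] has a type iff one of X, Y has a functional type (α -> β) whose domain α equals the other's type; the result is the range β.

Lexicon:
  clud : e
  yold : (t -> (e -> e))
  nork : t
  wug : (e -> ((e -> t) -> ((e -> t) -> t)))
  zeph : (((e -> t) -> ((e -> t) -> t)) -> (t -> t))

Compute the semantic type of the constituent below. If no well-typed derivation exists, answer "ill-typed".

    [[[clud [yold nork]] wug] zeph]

(t -> t)

[yold nork]: yold is (t -> (e -> e)), nork is t; result (e -> e).
[clud [yold nork]]: [yold nork] is (e -> e), clud is e; result e.
[[clud [yold nork]] wug]: wug is (e -> ((e -> t) -> ((e -> t) -> t))), [clud [yold nork]] is e; result ((e -> t) -> ((e -> t) -> t)).
[[[clud [yold nork]] wug] zeph]: zeph is (((e -> t) -> ((e -> t) -> t)) -> (t -> t)), [[clud [yold nork]] wug] is ((e -> t) -> ((e -> t) -> t)); result (t -> t).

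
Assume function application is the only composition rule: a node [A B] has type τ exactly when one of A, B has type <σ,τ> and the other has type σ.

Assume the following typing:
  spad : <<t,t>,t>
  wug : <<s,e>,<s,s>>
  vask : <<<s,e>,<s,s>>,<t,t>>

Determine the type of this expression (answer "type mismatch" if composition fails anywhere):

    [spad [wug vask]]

t

[wug vask] — vask of type <<<s,e>,<s,s>>,<t,t>> combines with wug of type <<s,e>,<s,s>>: type <t,t>.
[spad [wug vask]] — spad of type <<t,t>,t> combines with [wug vask] of type <t,t>: type t.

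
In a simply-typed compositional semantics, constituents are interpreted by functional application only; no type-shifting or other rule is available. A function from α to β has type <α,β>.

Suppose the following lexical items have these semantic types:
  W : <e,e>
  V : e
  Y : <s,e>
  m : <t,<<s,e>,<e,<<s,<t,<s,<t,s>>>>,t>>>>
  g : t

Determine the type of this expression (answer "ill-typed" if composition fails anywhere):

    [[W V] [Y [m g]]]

[W V]: <e,e> applied to e yields e.
[m g]: <t,<<s,e>,<e,<<s,<t,<s,<t,s>>>>,t>>>> applied to t yields <<s,e>,<e,<<s,<t,<s,<t,s>>>>,t>>>.
[Y [m g]]: <<s,e>,<e,<<s,<t,<s,<t,s>>>>,t>>> applied to <s,e> yields <e,<<s,<t,<s,<t,s>>>>,t>>.
[[W V] [Y [m g]]]: <e,<<s,<t,<s,<t,s>>>>,t>> applied to e yields <<s,<t,<s,<t,s>>>>,t>.

<<s,<t,<s,<t,s>>>>,t>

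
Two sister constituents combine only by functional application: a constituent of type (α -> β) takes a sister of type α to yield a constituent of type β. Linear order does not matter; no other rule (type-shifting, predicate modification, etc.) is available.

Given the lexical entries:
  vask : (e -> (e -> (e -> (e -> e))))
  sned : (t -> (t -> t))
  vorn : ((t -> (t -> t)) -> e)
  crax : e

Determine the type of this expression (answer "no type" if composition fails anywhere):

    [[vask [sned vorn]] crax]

(e -> (e -> e))

[sned vorn]: ((t -> (t -> t)) -> e) applied to (t -> (t -> t)) yields e.
[vask [sned vorn]]: (e -> (e -> (e -> (e -> e)))) applied to e yields (e -> (e -> (e -> e))).
[[vask [sned vorn]] crax]: (e -> (e -> (e -> e))) applied to e yields (e -> (e -> e)).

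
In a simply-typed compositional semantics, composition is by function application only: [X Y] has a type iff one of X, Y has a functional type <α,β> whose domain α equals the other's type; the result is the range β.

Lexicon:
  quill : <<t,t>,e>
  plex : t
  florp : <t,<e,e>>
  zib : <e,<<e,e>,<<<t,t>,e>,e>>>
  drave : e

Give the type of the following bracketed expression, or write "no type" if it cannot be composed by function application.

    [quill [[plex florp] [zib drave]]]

At [plex florp], florp : <t,<e,e>> takes plex : t, giving <e,e>.
At [zib drave], zib : <e,<<e,e>,<<<t,t>,e>,e>>> takes drave : e, giving <<e,e>,<<<t,t>,e>,e>>.
At [[plex florp] [zib drave]], [zib drave] : <<e,e>,<<<t,t>,e>,e>> takes [plex florp] : <e,e>, giving <<<t,t>,e>,e>.
At [quill [[plex florp] [zib drave]]], [[plex florp] [zib drave]] : <<<t,t>,e>,e> takes quill : <<t,t>,e>, giving e.

e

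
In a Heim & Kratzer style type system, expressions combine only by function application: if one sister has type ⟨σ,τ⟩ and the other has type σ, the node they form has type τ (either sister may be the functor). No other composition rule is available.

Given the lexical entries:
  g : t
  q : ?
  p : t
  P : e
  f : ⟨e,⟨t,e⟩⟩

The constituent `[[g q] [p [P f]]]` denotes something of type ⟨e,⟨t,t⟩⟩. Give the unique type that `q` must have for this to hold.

⟨t,⟨e,⟨e,⟨t,t⟩⟩⟩⟩

For [[g q] [p [P f]]] to have type ⟨e,⟨t,t⟩⟩ with [p [P f]] of type e, [g q] must be the function: [g q] : ⟨e,⟨e,⟨t,t⟩⟩⟩.
For [g q] to have type ⟨e,⟨e,⟨t,t⟩⟩⟩ with g of type t, q must be the function: q : ⟨t,⟨e,⟨e,⟨t,t⟩⟩⟩⟩.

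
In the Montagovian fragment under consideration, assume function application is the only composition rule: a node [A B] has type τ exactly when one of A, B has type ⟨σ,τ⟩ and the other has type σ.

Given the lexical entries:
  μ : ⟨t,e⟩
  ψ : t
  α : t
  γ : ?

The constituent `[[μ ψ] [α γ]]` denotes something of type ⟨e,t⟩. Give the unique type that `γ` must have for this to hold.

⟨t,⟨e,⟨e,t⟩⟩⟩

[[μ ψ] [α γ]] is required to be ⟨e,t⟩. [μ ψ] : e cannot yield ⟨e,t⟩ as functor, so [α γ] : ⟨e,⟨e,t⟩⟩.
[α γ] is required to be ⟨e,⟨e,t⟩⟩. α : t cannot yield ⟨e,⟨e,t⟩⟩ as functor, so γ : ⟨t,⟨e,⟨e,t⟩⟩⟩.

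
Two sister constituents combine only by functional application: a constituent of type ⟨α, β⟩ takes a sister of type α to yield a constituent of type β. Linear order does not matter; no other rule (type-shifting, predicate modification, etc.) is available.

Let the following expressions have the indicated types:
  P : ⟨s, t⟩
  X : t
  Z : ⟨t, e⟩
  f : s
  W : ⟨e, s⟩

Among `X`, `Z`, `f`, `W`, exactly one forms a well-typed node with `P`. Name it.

f

X : t — P needs s; X needs nothing (atomic); neither fits.
Z : ⟨t, e⟩ — P needs s; Z needs t; neither fits.
f — combines: P : ⟨s, t⟩ takes f : s as argument, giving t.
W : ⟨e, s⟩ — P needs s; W needs e; neither fits.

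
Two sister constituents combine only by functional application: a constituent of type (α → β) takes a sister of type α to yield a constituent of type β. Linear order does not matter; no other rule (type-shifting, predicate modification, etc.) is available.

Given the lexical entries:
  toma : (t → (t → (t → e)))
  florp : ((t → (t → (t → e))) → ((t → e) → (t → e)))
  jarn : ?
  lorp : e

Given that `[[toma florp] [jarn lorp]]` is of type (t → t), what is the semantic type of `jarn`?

(e → (((t → e) → (t → e)) → (t → t)))

[[toma florp] [jarn lorp]] must have type (t → t). The sister [toma florp] has type ((t → e) → (t → e)); that is not a function onto (t → t), so [jarn lorp] must be the functor, of type (((t → e) → (t → e)) → (t → t)).
[jarn lorp] must have type (((t → e) → (t → e)) → (t → t)). The sister lorp has type e; that is not a function onto (((t → e) → (t → e)) → (t → t)), so jarn must be the functor, of type (e → (((t → e) → (t → e)) → (t → t))).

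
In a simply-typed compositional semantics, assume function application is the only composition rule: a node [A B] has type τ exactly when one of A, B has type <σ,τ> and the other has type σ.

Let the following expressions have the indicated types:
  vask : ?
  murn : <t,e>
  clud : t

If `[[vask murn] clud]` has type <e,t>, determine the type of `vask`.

At [[vask murn] clud] (required: <e,t>): clud is t, which is not a function with range <e,t>; hence [vask murn] is the functor — type <t,<e,t>>.
At [vask murn] (required: <t,<e,t>>): murn is <t,e>, which is not a function with range <t,<e,t>>; hence vask is the functor — type <<t,e>,<t,<e,t>>>.

<<t,e>,<t,<e,t>>>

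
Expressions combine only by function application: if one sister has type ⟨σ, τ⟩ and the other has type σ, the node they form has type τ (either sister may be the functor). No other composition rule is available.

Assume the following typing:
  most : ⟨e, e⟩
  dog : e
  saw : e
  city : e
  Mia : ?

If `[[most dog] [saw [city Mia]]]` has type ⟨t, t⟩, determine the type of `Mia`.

[[most dog] [saw [city Mia]]] is required to be ⟨t, t⟩. [most dog] : e cannot yield ⟨t, t⟩ as functor, so [saw [city Mia]] : ⟨e, ⟨t, t⟩⟩.
[saw [city Mia]] is required to be ⟨e, ⟨t, t⟩⟩. saw : e cannot yield ⟨e, ⟨t, t⟩⟩ as functor, so [city Mia] : ⟨e, ⟨e, ⟨t, t⟩⟩⟩.
[city Mia] is required to be ⟨e, ⟨e, ⟨t, t⟩⟩⟩. city : e cannot yield ⟨e, ⟨e, ⟨t, t⟩⟩⟩ as functor, so Mia : ⟨e, ⟨e, ⟨e, ⟨t, t⟩⟩⟩⟩.

⟨e, ⟨e, ⟨e, ⟨t, t⟩⟩⟩⟩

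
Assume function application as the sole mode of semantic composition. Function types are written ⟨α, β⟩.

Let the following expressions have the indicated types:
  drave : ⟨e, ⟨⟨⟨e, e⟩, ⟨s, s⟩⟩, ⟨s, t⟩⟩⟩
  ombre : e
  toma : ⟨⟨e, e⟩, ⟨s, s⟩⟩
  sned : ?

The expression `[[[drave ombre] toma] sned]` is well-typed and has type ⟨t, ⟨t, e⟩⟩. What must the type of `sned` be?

⟨⟨s, t⟩, ⟨t, ⟨t, e⟩⟩⟩

[[[drave ombre] toma] sned] must have type ⟨t, ⟨t, e⟩⟩. The sister [[drave ombre] toma] has type ⟨s, t⟩; that is not a function onto ⟨t, ⟨t, e⟩⟩, so sned must be the functor, of type ⟨⟨s, t⟩, ⟨t, ⟨t, e⟩⟩⟩.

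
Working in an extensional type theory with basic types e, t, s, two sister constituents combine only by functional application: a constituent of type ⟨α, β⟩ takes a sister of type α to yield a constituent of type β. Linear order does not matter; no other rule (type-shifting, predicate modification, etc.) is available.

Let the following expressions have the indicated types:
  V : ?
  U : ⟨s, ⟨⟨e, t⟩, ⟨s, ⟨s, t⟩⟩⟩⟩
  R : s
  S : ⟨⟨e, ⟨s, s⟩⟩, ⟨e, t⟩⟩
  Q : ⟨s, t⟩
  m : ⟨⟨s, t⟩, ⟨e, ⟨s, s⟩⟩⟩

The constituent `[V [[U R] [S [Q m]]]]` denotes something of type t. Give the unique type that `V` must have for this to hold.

⟨⟨s, ⟨s, t⟩⟩, t⟩

For [V [[U R] [S [Q m]]]] to have type t with [[U R] [S [Q m]]] of type ⟨s, ⟨s, t⟩⟩, V must be the function: V : ⟨⟨s, ⟨s, t⟩⟩, t⟩.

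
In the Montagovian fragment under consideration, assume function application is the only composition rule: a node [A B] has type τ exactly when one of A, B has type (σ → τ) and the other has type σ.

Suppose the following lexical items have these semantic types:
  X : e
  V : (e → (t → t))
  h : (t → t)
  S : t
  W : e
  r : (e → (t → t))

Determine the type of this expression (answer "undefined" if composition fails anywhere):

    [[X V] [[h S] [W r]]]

[X V] — V of type (e → (t → t)) combines with X of type e: type (t → t).
[h S] — h of type (t → t) combines with S of type t: type t.
[W r] — r of type (e → (t → t)) combines with W of type e: type (t → t).
[[h S] [W r]] — [W r] of type (t → t) combines with [h S] of type t: type t.
[[X V] [[h S] [W r]]] — [X V] of type (t → t) combines with [[h S] [W r]] of type t: type t.

t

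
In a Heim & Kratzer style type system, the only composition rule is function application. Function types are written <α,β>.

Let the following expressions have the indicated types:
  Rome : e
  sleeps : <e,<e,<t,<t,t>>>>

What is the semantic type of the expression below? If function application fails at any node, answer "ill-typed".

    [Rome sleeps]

<e,<t,<t,t>>>

[Rome sleeps]: sleeps is <e,<e,<t,<t,t>>>>, Rome is e; result <e,<t,<t,t>>>.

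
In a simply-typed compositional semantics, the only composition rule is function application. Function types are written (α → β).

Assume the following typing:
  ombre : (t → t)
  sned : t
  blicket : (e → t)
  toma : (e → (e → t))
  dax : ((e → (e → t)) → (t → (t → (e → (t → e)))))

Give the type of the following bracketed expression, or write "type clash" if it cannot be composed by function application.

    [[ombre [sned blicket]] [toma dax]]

At [sned blicket]: neither t nor (e → t) can take the other as argument; the node is ill-typed.

type clash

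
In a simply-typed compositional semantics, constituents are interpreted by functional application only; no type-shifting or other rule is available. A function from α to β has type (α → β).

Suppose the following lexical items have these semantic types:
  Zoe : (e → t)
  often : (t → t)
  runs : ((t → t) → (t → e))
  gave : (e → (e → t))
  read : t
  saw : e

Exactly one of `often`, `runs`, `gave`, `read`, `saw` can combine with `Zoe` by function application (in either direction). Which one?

saw

often : (t → t) — no; Zoe wants e, and often wants t.
runs : ((t → t) → (t → e)) — no; Zoe wants e, and runs wants (t → t).
gave : (e → (e → t)) — no; Zoe wants e, and gave wants e.
read : t — no; Zoe wants e, and read wants nothing (atomic).
saw — combines: Zoe : (e → t) takes saw : e as argument, giving t.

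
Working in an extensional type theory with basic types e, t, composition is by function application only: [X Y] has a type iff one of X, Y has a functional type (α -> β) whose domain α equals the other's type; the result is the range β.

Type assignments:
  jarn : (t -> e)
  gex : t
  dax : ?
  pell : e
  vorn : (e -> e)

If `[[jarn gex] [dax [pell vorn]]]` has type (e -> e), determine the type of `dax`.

At [[jarn gex] [dax [pell vorn]]] (required: (e -> e)): [jarn gex] is e, which is not a function with range (e -> e); hence [dax [pell vorn]] is the functor — type (e -> (e -> e)).
At [dax [pell vorn]] (required: (e -> (e -> e))): [pell vorn] is e, which is not a function with range (e -> (e -> e)); hence dax is the functor — type (e -> (e -> (e -> e))).

(e -> (e -> (e -> e)))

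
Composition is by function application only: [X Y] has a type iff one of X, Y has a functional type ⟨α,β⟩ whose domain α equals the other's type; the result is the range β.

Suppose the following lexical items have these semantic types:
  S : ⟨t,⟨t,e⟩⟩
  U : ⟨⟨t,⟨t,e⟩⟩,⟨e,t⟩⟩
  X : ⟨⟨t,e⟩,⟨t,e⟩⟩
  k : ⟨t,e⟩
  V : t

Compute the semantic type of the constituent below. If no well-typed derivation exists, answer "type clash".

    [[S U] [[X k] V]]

t

[S U]: functor U : ⟨⟨t,⟨t,e⟩⟩,⟨e,t⟩⟩, argument S : ⟨t,⟨t,e⟩⟩; result ⟨e,t⟩.
[X k]: functor X : ⟨⟨t,e⟩,⟨t,e⟩⟩, argument k : ⟨t,e⟩; result ⟨t,e⟩.
[[X k] V]: functor [X k] : ⟨t,e⟩, argument V : t; result e.
[[S U] [[X k] V]]: functor [S U] : ⟨e,t⟩, argument [[X k] V] : e; result t.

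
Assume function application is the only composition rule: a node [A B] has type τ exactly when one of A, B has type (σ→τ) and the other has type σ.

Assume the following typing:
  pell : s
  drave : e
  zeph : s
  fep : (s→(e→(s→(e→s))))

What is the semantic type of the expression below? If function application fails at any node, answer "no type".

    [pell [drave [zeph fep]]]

[zeph fep]: functor fep : (s→(e→(s→(e→s)))), argument zeph : s; result (e→(s→(e→s))).
[drave [zeph fep]]: functor [zeph fep] : (e→(s→(e→s))), argument drave : e; result (s→(e→s)).
[pell [drave [zeph fep]]]: functor [drave [zeph fep]] : (s→(e→s)), argument pell : s; result (e→s).

(e→s)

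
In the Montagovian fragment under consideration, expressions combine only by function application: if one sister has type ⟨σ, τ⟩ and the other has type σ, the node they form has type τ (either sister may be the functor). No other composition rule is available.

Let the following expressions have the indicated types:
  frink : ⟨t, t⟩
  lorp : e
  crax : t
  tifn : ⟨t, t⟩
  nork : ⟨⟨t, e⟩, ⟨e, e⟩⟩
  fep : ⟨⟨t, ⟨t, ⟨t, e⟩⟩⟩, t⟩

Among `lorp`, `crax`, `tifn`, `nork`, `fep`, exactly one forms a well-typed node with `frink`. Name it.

crax

lorp : e — no; frink wants t, and lorp wants nothing (atomic).
crax — combines: frink : ⟨t, t⟩ takes crax : t as argument, giving t.
tifn : ⟨t, t⟩ — no; frink wants t, and tifn wants t.
nork : ⟨⟨t, e⟩, ⟨e, e⟩⟩ — no; frink wants t, and nork wants ⟨t, e⟩.
fep : ⟨⟨t, ⟨t, ⟨t, e⟩⟩⟩, t⟩ — no; frink wants t, and fep wants ⟨t, ⟨t, ⟨t, e⟩⟩⟩.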